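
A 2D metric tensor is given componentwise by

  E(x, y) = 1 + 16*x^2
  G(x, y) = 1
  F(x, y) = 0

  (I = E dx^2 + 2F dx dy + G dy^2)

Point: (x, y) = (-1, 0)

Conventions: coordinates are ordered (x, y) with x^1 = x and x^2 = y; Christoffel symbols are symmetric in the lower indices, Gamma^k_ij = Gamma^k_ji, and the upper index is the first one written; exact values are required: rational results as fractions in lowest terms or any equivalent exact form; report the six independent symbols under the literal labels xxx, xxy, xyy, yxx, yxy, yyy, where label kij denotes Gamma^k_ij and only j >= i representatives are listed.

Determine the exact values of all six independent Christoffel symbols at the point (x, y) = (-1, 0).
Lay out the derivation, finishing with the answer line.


E = 17, F = 0, G = 1 at the point
E_x = -32, E_y = 0, F_x = 0, F_y = 0, G_x = 0, G_y = 0
EG - F^2 = 17;  g^inv = (1/17) * [[1, 0], [0, 17]]
first-kind symbols [ij,l] = (1/2)(d_i g_jl + d_j g_il - d_l g_ij): [xx,x] = E_x/2 = -16, [xx,y] = F_x - E_y/2 = 0, [xy,x] = E_y/2 = 0, [xy,y] = G_x/2 = 0, [yy,x] = F_y - G_x/2 = 0, [yy,y] = G_y/2 = 0
Gamma^x_ij = (G*[ij,x] - F*[ij,y])/(EG - F^2), Gamma^y_ij = (E*[ij,y] - F*[ij,x])/(EG - F^2)

Answer: Gamma_xxx = -16/17, Gamma_xxy = 0, Gamma_xyy = 0, Gamma_yxx = 0, Gamma_yxy = 0, Gamma_yyy = 0


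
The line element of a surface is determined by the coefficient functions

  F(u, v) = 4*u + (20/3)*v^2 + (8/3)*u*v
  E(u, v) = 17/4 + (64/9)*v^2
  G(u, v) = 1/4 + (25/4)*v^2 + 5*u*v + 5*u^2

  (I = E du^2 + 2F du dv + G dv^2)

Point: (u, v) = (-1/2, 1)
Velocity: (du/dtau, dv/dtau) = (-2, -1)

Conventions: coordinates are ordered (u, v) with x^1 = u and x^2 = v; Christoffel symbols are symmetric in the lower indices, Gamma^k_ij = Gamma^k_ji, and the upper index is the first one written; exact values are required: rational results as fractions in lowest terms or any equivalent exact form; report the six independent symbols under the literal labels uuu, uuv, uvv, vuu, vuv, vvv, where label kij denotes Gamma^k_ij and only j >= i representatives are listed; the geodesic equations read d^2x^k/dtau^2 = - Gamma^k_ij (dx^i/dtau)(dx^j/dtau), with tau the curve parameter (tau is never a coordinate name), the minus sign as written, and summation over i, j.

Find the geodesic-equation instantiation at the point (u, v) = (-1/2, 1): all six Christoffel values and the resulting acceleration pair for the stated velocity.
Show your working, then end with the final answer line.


E = 409/36, F = 10/3, G = 21/4 at the point
E_u = 0, E_v = 128/9, F_u = 20/3, F_v = 12, G_u = 0, G_v = 10
EG - F^2 = 6989/144;  g^inv = (144/6989) * [[21/4, -10/3], [-10/3, 409/36]]
first-kind symbols [ij,l] = (1/2)(d_i g_jl + d_j g_il - d_l g_ij): [uu,u] = E_u/2 = 0, [uu,v] = F_u - E_v/2 = -4/9, [uv,u] = E_v/2 = 64/9, [uv,v] = G_u/2 = 0, [vv,u] = F_v - G_u/2 = 12, [vv,v] = G_v/2 = 5
Gamma^u_ij = (G*[ij,u] - F*[ij,v])/(EG - F^2), Gamma^v_ij = (E*[ij,v] - F*[ij,u])/(EG - F^2)
Gamma_uuu = 640/20967, Gamma_uuv = 5376/6989, Gamma_uvv = 6672/6989, Gamma_vuu = -6544/62901, Gamma_vuv = -10240/20967, Gamma_vvv = 2420/6989
d^2u/dtau^2 = -(Gamma_uuu*(-2)^2 + 2*Gamma_uuv*(-2)*(-1) + Gamma_uvv*(-1)^2) = -87088/20967
d^2v/dtau^2 = -(Gamma_vuu*(-2)^2 + 2*Gamma_vuv*(-2)*(-1) + Gamma_vvv*(-1)^2) = 127276/62901

Answer: Gamma_uuu = 640/20967, Gamma_uuv = 5376/6989, Gamma_uvv = 6672/6989, Gamma_vuu = -6544/62901, Gamma_vuv = -10240/20967, Gamma_vvv = 2420/6989; accelerations (d^2u/dtau^2, d^2v/dtau^2) = (-87088/20967, 127276/62901)


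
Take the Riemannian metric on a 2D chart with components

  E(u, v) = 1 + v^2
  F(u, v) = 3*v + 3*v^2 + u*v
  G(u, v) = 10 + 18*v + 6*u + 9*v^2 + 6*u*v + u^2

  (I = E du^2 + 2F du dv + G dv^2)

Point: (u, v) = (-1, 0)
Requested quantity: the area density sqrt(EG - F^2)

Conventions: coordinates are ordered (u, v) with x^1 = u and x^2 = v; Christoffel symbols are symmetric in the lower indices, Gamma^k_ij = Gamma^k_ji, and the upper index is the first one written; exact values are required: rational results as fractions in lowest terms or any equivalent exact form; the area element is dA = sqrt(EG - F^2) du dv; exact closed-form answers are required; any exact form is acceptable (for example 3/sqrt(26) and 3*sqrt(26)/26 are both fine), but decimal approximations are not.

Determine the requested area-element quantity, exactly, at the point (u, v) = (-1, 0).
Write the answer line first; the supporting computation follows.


Answer: sqrt(EG - F^2) = sqrt(5)

E = 1, F = 0, G = 5; EG - F^2 = 5


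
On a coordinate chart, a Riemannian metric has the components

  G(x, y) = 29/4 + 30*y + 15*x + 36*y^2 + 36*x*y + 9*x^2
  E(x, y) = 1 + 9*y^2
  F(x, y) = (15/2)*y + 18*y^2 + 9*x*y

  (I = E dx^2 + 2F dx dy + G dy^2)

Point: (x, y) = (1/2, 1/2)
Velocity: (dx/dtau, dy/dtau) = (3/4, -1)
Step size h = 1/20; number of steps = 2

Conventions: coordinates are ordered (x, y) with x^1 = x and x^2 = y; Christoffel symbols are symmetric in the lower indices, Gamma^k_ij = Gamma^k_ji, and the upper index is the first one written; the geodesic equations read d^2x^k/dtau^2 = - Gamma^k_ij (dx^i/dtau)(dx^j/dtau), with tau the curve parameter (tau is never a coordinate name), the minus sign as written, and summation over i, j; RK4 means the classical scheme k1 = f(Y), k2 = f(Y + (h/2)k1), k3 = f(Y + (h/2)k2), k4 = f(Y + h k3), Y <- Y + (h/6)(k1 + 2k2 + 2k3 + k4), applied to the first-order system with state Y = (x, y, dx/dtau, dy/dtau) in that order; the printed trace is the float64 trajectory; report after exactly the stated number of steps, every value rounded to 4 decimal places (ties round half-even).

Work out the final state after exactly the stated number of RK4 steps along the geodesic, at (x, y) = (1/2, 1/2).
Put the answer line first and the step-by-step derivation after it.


Answer: x = 0.5748, y = 0.3989, dx/dtau = 0.7456, dy/dtau = -1.0221

f(Y) = (dx/dtau, dy/dtau, -Gamma^x_ij Y'^i Y'^j, -Gamma^y_ij Y'^i Y'^j) with the Gammas evaluated at the stage position; h = 0.050000; intermediate values shown to 6 dp
step 0: x = 0.5000, y = 0.5000, dx/dtau = 0.7500, dy/dtau = -1.0000
step 1:
  k1: at (x, y) = (0.500000, 0.500000), (dx/dtau, dy/dtau) = (0.750000, -1.000000); Gamma_xxx = 0.000000, Gamma_xxy = 0.086124, Gamma_xyy = 0.172249, Gamma_yxx = 0.000000, Gamma_yxy = 0.401914, Gamma_yyy = 0.803828; k1 = (0.750000, -1.000000, -0.043062, -0.200957)
  k2: at (x, y) = (0.518750, 0.475000), (dx/dtau, dy/dtau) = (0.748923, -1.005024); Gamma_xxx = 0.000000, Gamma_xxy = 0.084275, Gamma_xyy = 0.168550, Gamma_yxx = 0.000000, Gamma_yxy = 0.408437, Gamma_yyy = 0.816874; k2 = (0.748923, -1.005024, -0.043382, -0.210253)
  k3: at (x, y) = (0.518723, 0.474874), (dx/dtau, dy/dtau) = (0.748915, -1.005256); Gamma_xxx = 0.000000, Gamma_xxy = 0.084273, Gamma_xyy = 0.168547, Gamma_yxx = 0.000000, Gamma_yxy = 0.408489, Gamma_yyy = 0.816978; k3 = (0.748915, -1.005256, -0.043433, -0.210526)
  k4: at (x, y) = (0.537446, 0.449737), (dx/dtau, dy/dtau) = (0.747828, -1.010526); Gamma_xxx = 0.000000, Gamma_xxy = 0.082258, Gamma_xyy = 0.164515, Gamma_yxx = 0.000000, Gamma_yxy = 0.415233, Gamma_yyy = 0.830465; k4 = (0.747828, -1.010526, -0.043673, -0.220458)
  Y <- Y + (h/6)(k1 + 2k2 + 2k3 + k4): x = 0.5374, y = 0.4497, dx/dtau = 0.7478, dy/dtau = -1.0105
step 2:
  k1: at (x, y) = (0.537446, 0.449741), (dx/dtau, dy/dtau) = (0.747830, -1.010525); Gamma_xxx = 0.000000, Gamma_xxy = 0.082258, Gamma_xyy = 0.164515, Gamma_yxx = 0.000000, Gamma_yxy = 0.415231, Gamma_yyy = 0.830462; k1 = (0.747830, -1.010525, -0.043672, -0.220454)
  k2: at (x, y) = (0.556142, 0.424478), (dx/dtau, dy/dtau) = (0.746738, -1.016036); Gamma_xxx = 0.000000, Gamma_xxy = 0.080062, Gamma_xyy = 0.160124, Gamma_yxx = 0.000000, Gamma_yxy = 0.422197, Gamma_yyy = 0.844394; k2 = (0.746738, -1.016036, -0.043813, -0.231040)
  k3: at (x, y) = (0.556114, 0.424340), (dx/dtau, dy/dtau) = (0.746735, -1.016301); Gamma_xxx = 0.000000, Gamma_xxy = 0.080058, Gamma_xyy = 0.160116, Gamma_yxx = 0.000000, Gamma_yxy = 0.422257, Gamma_yyy = 0.844514; k3 = (0.746735, -1.016301, -0.043865, -0.231363)
  k4: at (x, y) = (0.574783, 0.398926), (dx/dtau, dy/dtau) = (0.745637, -1.022093); Gamma_xxx = 0.000000, Gamma_xxy = 0.077664, Gamma_xyy = 0.155328, Gamma_yxx = 0.000000, Gamma_yxy = 0.429465, Gamma_yyy = 0.858930; k4 = (0.745637, -1.022093, -0.043890, -0.242702)
  Y <- Y + (h/6)(k1 + 2k2 + 2k3 + k4): x = 0.5748, y = 0.3989, dx/dtau = 0.7456, dy/dtau = -1.0221


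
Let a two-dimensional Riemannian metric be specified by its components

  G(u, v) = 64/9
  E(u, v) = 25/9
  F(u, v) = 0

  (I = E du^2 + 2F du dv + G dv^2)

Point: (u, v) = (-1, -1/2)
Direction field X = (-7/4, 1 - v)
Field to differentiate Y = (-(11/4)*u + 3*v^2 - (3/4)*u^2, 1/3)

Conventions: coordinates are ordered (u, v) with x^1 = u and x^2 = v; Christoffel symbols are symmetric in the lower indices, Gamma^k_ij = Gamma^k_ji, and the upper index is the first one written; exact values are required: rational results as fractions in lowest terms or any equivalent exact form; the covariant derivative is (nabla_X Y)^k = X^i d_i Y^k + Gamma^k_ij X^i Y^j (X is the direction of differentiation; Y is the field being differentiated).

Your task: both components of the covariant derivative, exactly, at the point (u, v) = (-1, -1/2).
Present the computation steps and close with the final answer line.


E = 25/9, F = 0, G = 64/9 at the point
E_u = 0, E_v = 0, F_u = 0, F_v = 0, G_u = 0, G_v = 0
EG - F^2 = 1600/81;  g^inv = (81/1600) * [[64/9, 0], [0, 25/9]]
first-kind symbols [ij,l] = (1/2)(d_i g_jl + d_j g_il - d_l g_ij): [uu,u] = E_u/2 = 0, [uu,v] = F_u - E_v/2 = 0, [uv,u] = E_v/2 = 0, [uv,v] = G_u/2 = 0, [vv,u] = F_v - G_u/2 = 0, [vv,v] = G_v/2 = 0
Gamma^u_ij = (G*[ij,u] - F*[ij,v])/(EG - F^2), Gamma^v_ij = (E*[ij,v] - F*[ij,u])/(EG - F^2)
Gamma_uuu = 0, Gamma_uuv = 0, Gamma_uvv = 0, Gamma_vuu = 0, Gamma_vuv = 0, Gamma_vvv = 0
X = (-7/4, 3/2), Y = (11/4, 1/3) at the point

Answer: (nabla_X Y)^u = -37/16, (nabla_X Y)^v = 0


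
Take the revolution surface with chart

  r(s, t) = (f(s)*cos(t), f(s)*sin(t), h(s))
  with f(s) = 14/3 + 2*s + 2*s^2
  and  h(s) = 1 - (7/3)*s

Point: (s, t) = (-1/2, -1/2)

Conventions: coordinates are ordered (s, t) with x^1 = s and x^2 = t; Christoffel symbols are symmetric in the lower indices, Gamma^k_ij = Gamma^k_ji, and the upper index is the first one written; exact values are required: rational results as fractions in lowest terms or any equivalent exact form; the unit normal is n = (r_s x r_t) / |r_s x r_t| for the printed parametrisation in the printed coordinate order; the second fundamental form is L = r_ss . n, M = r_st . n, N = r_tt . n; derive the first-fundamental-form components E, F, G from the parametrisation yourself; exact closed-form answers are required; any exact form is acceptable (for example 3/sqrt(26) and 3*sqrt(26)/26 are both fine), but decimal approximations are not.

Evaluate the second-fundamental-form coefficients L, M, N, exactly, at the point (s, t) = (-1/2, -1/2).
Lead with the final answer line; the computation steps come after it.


Answer: L = 4, M = 0, N = -25/6

f = 25/6, f' = 0, f'' = 4, h' = -7/3, h'' = 0
E = 49/9, F = 0, G = 625/36; answer radicand W^2 = 49/9
unnormalised second-form numerators: l = 28/3, m = 0, n = -175/18; L = l/sqrt(49/9), and similarly M = m/sqrt(W^2), N = n/sqrt(W^2)


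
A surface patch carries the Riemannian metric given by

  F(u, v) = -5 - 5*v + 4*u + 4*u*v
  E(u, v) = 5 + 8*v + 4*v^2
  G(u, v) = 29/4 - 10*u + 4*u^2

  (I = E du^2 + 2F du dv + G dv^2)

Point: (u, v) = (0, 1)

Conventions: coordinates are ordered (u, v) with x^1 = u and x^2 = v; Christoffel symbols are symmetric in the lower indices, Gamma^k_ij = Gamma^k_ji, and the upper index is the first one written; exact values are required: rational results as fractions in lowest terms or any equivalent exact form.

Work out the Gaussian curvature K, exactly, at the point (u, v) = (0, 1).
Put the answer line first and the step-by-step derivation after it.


Answer: K = -64/8649

E = 17, F = -10, G = 29/4, EG - F^2 = 93/4 at the point
E_u = 0, E_v = 16, F_u = 8, F_v = -5, G_u = -10, G_v = 0
E_vv = 8, F_uv = 4, G_uu = 8
Using the Brioschi determinant formula for K from the metric derivatives:
M1 = [[-E_vv/2 + F_uv - G_uu/2, E_u/2, F_u - E_v/2], [F_v - G_u/2, E, F], [G_v/2, F, G]] = [[-4, 0, 0], [0, 17, -10], [0, -10, 29/4]]; det M1 = -93
M2 = [[0, E_v/2, G_u/2], [E_v/2, E, F], [G_u/2, F, G]] = [[0, 8, -5], [8, 17, -10], [-5, -10, 29/4]]; det M2 = -89
det M1 - det M2 = -4; K = -4 / (93/4)^2 = -64/8649


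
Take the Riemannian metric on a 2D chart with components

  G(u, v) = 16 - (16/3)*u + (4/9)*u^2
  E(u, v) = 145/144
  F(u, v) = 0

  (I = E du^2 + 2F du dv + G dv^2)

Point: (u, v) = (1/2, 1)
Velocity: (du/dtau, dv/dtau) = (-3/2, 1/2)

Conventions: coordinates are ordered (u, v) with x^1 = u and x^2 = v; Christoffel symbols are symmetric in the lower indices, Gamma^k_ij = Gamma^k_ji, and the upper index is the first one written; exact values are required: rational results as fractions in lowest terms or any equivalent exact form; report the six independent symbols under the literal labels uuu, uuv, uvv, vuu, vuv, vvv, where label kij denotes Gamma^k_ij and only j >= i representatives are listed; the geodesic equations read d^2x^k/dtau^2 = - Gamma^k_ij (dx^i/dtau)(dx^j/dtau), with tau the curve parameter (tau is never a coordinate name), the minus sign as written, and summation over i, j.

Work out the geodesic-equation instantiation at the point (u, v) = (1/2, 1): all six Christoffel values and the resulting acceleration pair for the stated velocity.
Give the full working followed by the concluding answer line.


E = 145/144, F = 0, G = 121/9 at the point
E_u = 0, E_v = 0, F_u = 0, F_v = 0, G_u = -44/9, G_v = 0
EG - F^2 = 17545/1296;  g^inv = (1296/17545) * [[121/9, 0], [0, 145/144]]
first-kind symbols [ij,l] = (1/2)(d_i g_jl + d_j g_il - d_l g_ij): [uu,u] = E_u/2 = 0, [uu,v] = F_u - E_v/2 = 0, [uv,u] = E_v/2 = 0, [uv,v] = G_u/2 = -22/9, [vv,u] = F_v - G_u/2 = 22/9, [vv,v] = G_v/2 = 0
Gamma^u_ij = (G*[ij,u] - F*[ij,v])/(EG - F^2), Gamma^v_ij = (E*[ij,v] - F*[ij,u])/(EG - F^2)
Gamma_uuu = 0, Gamma_uuv = 0, Gamma_uvv = 352/145, Gamma_vuu = 0, Gamma_vuv = -2/11, Gamma_vvv = 0
d^2u/dtau^2 = -(Gamma_uuu*(-3/2)^2 + 2*Gamma_uuv*(-3/2)*(1/2) + Gamma_uvv*(1/2)^2) = -88/145
d^2v/dtau^2 = -(Gamma_vuu*(-3/2)^2 + 2*Gamma_vuv*(-3/2)*(1/2) + Gamma_vvv*(1/2)^2) = -3/11

Answer: Gamma_uuu = 0, Gamma_uuv = 0, Gamma_uvv = 352/145, Gamma_vuu = 0, Gamma_vuv = -2/11, Gamma_vvv = 0; accelerations (d^2u/dtau^2, d^2v/dtau^2) = (-88/145, -3/11)


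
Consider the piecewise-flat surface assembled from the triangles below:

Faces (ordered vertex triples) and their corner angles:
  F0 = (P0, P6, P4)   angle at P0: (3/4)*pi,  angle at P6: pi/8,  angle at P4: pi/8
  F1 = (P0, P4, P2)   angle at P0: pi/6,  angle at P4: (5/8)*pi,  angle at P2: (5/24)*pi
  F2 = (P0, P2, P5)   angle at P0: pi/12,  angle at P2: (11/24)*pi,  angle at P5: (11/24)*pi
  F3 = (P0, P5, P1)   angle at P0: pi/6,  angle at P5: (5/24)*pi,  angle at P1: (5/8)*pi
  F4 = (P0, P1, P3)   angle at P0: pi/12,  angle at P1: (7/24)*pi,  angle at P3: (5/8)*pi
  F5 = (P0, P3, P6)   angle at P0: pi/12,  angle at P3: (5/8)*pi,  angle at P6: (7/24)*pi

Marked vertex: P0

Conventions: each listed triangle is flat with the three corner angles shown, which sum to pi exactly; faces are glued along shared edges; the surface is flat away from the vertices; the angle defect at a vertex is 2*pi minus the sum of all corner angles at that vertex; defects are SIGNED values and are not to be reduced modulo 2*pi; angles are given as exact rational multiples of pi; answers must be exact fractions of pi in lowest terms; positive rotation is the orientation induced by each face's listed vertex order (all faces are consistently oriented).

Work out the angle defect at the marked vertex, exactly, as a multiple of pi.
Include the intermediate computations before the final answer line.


Sum of corner angles at P0: (4/3)*pi
defect = 2*pi - (4/3)*pi

Answer: defect(P0) = (2/3)*pi


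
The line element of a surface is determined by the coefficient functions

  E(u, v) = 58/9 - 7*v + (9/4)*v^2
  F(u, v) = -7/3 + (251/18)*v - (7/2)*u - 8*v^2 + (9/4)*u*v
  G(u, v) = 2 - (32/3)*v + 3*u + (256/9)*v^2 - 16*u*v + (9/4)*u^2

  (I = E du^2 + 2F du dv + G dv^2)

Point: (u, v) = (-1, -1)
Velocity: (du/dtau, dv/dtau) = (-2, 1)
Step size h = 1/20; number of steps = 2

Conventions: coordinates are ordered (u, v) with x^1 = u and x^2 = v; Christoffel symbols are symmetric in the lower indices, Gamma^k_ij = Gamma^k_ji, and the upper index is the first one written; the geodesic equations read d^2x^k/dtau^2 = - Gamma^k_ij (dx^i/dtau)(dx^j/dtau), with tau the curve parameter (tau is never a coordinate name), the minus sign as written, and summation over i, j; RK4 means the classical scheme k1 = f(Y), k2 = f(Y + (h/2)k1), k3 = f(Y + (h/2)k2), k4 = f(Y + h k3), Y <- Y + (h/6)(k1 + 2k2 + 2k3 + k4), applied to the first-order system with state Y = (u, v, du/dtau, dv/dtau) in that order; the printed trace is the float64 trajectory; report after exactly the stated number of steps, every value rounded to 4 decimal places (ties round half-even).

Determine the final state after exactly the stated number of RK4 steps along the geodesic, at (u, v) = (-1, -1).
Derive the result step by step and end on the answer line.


f(Y) = (du/dtau, dv/dtau, -Gamma^u_ij Y'^i Y'^j, -Gamma^v_ij Y'^i Y'^j) with the Gammas evaluated at the stage position; h = 0.050000; intermediate values shown to 6 dp
step 0: u = -1.0000, v = -1.0000, du/dtau = -2.0000, dv/dtau = 1.0000
step 1:
  k1: at (u, v) = (-1.000000, -1.000000), (du/dtau, dv/dtau) = (-2.000000, 1.000000); Gamma_uuu = 0.000000, Gamma_uuv = -0.147226, Gamma_uvv = 0.523471, Gamma_vuu = 0.000000, Gamma_vuv = 0.185633, Gamma_vvv = -0.660028; k1 = (-2.000000, 1.000000, -1.112376, 1.402560)
  k2: at (u, v) = (-1.050000, -0.975000), (du/dtau, dv/dtau) = (-2.027809, 1.035064); Gamma_uuu = 0.000000, Gamma_uuv = -0.154726, Gamma_uvv = 0.550136, Gamma_vuu = 0.000000, Gamma_vuv = 0.188524, Gamma_vvv = -0.670309; k2 = (-2.027809, 1.035064, -1.238904, 1.509532)
  k3: at (u, v) = (-1.050695, -0.974123), (du/dtau, dv/dtau) = (-2.030973, 1.037738); Gamma_uuu = 0.000000, Gamma_uuv = -0.154937, Gamma_uvv = 0.550886, Gamma_vuu = 0.000000, Gamma_vuv = 0.188613, Gamma_vvv = -0.670625; k3 = (-2.030973, 1.037738, -1.246345, 1.517246)
  k4: at (u, v) = (-1.101549, -0.948113), (du/dtau, dv/dtau) = (-2.062317, 1.075862); Gamma_uuu = 0.000000, Gamma_uuv = -0.163276, Gamma_uvv = 0.580536, Gamma_vuu = 0.000000, Gamma_vuv = 0.191482, Gamma_vvv = -0.680826; k4 = (-2.062317, 1.075862, -1.396501, 1.637751)
  Y <- Y + (h/6)(k1 + 2k2 + 2k3 + k4): u = -1.1015, v = -0.9482, du/dtau = -2.0623, dv/dtau = 1.0758
step 2:
  k1: at (u, v) = (-1.101499, -0.948154), (du/dtau, dv/dtau) = (-2.062328, 1.075782); Gamma_uuu = 0.000000, Gamma_uuv = -0.163264, Gamma_uvv = 0.580494, Gamma_vuu = 0.000000, Gamma_vuv = 0.191478, Gamma_vvv = -0.680811; k1 = (-2.062328, 1.075782, -1.396250, 1.637540)
  k2: at (u, v) = (-1.153057, -0.921260), (du/dtau, dv/dtau) = (-2.097234, 1.116721); Gamma_uuu = 0.000000, Gamma_uuv = -0.172496, Gamma_uvv = 0.613319, Gamma_vuu = 0.000000, Gamma_vuv = 0.194252, Gamma_vvv = -0.690672; k2 = (-2.097234, 1.116721, -1.572827, 1.771198)
  k3: at (u, v) = (-1.153930, -0.920236), (du/dtau, dv/dtau) = (-2.101649, 1.120062); Gamma_uuu = 0.000000, Gamma_uuv = -0.172788, Gamma_uvv = 0.614358, Gamma_vuu = 0.000000, Gamma_vuv = 0.194346, Gamma_vvv = -0.691009; k3 = (-2.101649, 1.120062, -1.584215, 1.781872)
  k4: at (u, v) = (-1.206581, -0.892151), (du/dtau, dv/dtau) = (-2.141539, 1.164876); Gamma_uuu = 0.000000, Gamma_uuv = -0.183156, Gamma_uvv = 0.651220, Gamma_vuu = 0.000000, Gamma_vuv = 0.196959, Gamma_vvv = -0.700300; k4 = (-2.141539, 1.164876, -1.797474, 1.932941)
  Y <- Y + (h/6)(k1 + 2k2 + 2k3 + k4): u = -1.2065, v = -0.8922, du/dtau = -2.1416, dv/dtau = 1.1648

Answer: u = -1.2065, v = -0.8922, du/dtau = -2.1416, dv/dtau = 1.1648


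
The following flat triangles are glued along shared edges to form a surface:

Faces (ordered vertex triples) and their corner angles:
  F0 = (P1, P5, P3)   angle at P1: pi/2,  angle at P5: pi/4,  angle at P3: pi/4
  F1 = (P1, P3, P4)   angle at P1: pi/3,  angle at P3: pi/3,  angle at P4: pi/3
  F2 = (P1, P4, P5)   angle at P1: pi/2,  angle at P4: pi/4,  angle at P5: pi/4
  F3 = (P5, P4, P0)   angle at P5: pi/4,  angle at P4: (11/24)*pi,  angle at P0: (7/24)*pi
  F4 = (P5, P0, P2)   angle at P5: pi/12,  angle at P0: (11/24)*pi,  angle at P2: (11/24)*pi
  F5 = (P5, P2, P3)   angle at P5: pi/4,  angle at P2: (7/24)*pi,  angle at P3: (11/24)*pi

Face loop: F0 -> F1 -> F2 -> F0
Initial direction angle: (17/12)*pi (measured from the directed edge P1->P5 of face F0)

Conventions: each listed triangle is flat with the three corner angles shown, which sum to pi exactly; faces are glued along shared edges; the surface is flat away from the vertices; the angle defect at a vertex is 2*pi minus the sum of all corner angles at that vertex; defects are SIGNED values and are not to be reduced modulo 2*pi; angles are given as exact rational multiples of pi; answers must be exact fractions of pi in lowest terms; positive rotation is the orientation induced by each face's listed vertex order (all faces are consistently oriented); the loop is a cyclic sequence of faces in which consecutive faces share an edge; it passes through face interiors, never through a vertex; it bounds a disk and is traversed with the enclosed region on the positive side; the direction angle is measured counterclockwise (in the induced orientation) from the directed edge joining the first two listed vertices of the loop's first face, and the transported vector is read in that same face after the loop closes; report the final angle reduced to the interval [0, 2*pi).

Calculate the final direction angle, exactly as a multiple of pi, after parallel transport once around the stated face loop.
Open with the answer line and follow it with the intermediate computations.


Answer: final direction angle = pi/12

enclosed vertex P1: corner angles sum to (4/3)*pi, defect = 2*pi - (4/3)*pi = (2/3)*pi
the final direction is the initial angle plus the enclosed defects, taken mod 2*pi in the induced orientation
final angle = (17/12)*pi + (2/3)*pi = pi/12 (mod 2*pi)


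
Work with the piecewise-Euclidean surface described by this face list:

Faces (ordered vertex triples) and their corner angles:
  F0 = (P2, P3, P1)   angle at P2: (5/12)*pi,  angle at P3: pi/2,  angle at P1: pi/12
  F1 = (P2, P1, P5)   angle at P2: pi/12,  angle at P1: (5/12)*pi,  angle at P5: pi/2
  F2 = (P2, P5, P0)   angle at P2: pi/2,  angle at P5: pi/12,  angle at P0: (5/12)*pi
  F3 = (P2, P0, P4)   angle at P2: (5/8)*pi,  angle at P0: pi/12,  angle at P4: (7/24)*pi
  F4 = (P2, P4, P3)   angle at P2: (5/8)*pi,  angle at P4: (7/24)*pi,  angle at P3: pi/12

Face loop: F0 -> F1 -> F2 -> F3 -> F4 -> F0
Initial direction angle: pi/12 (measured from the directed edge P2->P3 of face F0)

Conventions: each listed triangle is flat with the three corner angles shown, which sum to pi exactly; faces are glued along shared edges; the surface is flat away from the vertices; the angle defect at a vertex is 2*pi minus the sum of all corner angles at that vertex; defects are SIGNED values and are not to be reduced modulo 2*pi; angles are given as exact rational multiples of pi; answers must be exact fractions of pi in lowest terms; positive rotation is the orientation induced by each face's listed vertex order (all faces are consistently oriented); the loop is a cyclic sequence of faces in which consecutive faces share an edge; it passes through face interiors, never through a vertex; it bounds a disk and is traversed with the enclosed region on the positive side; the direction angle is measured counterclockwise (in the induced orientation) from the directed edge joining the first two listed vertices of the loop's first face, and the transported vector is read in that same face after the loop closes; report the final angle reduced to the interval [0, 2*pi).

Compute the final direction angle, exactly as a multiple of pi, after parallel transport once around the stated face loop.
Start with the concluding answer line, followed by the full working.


Answer: final direction angle = (11/6)*pi

enclosed vertex P2: corner angles sum to (9/4)*pi, defect = 2*pi - (9/4)*pi = -pi/4
adding the enclosed defects to the starting angle (mod 2*pi, induced orientation) gives the holonomy
final angle = pi/12 - pi/4 = (11/6)*pi (mod 2*pi)


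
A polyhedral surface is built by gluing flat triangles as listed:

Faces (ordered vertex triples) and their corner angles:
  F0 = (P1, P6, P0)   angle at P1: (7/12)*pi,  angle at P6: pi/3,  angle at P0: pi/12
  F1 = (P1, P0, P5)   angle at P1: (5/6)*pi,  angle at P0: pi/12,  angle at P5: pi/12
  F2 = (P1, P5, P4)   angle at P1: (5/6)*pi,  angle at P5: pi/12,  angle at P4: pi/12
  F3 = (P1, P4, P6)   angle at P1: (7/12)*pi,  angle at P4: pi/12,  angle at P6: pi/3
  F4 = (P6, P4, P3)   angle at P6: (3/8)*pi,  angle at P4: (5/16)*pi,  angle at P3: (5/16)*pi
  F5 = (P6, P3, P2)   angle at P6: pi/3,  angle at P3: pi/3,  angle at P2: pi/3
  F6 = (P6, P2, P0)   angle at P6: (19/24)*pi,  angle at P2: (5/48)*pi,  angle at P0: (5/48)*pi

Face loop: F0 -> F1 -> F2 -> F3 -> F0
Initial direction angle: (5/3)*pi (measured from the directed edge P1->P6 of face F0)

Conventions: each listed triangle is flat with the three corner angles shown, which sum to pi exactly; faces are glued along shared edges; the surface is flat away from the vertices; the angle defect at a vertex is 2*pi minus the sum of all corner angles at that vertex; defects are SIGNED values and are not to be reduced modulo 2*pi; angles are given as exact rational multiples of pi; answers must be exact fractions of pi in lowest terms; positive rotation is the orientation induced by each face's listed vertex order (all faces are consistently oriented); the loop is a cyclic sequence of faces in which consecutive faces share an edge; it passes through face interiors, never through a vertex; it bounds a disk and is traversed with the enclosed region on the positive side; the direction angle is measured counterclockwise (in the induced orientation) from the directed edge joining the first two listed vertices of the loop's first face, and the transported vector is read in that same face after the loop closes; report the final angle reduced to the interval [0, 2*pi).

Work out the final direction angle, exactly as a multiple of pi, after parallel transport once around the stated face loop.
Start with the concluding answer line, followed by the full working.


Answer: final direction angle = (5/6)*pi

enclosed vertex P1: corner angles sum to (17/6)*pi, defect = 2*pi - (17/6)*pi = (-5/6)*pi
summing the enclosed defects onto the initial angle, mod 2*pi in the induced orientation:
final angle = (5/3)*pi - (5/6)*pi = (5/6)*pi (mod 2*pi)


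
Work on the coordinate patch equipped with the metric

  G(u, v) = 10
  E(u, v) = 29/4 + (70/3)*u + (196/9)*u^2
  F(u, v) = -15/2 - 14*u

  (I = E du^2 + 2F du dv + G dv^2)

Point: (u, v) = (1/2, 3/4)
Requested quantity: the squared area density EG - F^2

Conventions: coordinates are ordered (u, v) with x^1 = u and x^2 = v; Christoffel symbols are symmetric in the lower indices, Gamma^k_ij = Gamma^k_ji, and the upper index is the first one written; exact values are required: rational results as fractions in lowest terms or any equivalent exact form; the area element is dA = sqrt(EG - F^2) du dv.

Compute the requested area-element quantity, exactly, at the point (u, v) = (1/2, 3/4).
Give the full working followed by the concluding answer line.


E = 877/36, F = -29/2, G = 10; EG - F^2 = 1201/36

Answer: EG - F^2 = 1201/36


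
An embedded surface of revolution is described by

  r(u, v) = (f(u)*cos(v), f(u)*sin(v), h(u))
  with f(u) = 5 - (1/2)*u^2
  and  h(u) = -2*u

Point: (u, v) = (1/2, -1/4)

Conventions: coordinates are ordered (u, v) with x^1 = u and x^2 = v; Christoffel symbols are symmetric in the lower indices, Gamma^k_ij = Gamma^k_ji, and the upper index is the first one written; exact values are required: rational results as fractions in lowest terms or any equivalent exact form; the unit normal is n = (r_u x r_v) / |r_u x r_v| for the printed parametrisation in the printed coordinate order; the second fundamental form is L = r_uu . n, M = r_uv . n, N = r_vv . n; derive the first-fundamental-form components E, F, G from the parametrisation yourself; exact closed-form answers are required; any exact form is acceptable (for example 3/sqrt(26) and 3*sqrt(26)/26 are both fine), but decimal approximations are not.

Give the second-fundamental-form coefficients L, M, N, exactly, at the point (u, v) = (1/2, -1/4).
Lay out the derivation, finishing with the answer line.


f = 39/8, f' = -1/2, f'' = -1, h' = -2, h'' = 0
E = 17/4, F = 0, G = 1521/64; answer radicand W^2 = 17/4
unnormalised second-form numerators: l = -2, m = 0, n = -39/4; L = l/sqrt(17/4), and similarly M = m/sqrt(W^2), N = n/sqrt(W^2)

Answer: L = -4*sqrt(17)/17, M = 0, N = -39*sqrt(17)/34


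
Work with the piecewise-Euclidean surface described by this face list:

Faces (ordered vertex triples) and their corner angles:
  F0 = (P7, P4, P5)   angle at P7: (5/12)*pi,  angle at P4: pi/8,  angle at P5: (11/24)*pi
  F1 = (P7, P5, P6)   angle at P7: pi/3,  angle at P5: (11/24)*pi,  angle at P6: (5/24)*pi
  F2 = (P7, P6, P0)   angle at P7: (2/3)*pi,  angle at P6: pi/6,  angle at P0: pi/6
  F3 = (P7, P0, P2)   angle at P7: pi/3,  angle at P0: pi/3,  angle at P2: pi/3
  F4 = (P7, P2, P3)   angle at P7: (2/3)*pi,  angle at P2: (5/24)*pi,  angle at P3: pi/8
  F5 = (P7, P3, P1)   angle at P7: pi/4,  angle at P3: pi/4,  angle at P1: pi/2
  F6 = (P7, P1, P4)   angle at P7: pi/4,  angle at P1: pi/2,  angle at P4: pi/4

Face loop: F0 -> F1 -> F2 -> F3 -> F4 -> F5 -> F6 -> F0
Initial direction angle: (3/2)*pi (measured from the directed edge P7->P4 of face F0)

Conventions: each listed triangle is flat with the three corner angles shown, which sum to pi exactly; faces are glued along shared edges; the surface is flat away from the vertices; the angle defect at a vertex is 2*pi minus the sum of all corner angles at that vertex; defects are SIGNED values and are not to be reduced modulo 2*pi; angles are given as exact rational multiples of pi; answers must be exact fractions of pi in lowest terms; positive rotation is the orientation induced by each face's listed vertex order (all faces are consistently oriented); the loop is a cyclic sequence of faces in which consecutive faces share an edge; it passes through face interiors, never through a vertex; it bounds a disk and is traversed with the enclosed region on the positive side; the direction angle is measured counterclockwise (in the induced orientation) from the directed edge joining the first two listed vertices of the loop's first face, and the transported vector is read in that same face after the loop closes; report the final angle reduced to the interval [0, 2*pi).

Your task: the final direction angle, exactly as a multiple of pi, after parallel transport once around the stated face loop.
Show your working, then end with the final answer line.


enclosed vertex P7: corner angles sum to (35/12)*pi, defect = 2*pi - (35/12)*pi = (-11/12)*pi
summing the enclosed defects onto the initial angle, mod 2*pi in the induced orientation:
final angle = (3/2)*pi - (11/12)*pi = (7/12)*pi (mod 2*pi)

Answer: final direction angle = (7/12)*pi


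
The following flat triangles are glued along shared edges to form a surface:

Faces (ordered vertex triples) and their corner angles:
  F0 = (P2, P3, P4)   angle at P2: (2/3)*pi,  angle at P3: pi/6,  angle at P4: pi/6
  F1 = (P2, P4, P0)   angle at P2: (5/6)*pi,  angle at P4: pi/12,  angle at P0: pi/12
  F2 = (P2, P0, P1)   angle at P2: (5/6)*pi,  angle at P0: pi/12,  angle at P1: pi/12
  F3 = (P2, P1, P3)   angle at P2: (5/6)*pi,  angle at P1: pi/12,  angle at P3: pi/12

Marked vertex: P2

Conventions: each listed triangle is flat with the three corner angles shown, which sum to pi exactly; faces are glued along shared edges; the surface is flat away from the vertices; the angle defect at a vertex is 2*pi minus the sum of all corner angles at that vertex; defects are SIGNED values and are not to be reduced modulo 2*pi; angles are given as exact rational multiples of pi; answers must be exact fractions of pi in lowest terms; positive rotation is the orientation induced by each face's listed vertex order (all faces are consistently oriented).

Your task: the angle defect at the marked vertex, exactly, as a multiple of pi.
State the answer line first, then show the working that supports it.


Answer: defect(P2) = (-7/6)*pi

Sum of corner angles at P2: (19/6)*pi
defect = 2*pi - (19/6)*pi


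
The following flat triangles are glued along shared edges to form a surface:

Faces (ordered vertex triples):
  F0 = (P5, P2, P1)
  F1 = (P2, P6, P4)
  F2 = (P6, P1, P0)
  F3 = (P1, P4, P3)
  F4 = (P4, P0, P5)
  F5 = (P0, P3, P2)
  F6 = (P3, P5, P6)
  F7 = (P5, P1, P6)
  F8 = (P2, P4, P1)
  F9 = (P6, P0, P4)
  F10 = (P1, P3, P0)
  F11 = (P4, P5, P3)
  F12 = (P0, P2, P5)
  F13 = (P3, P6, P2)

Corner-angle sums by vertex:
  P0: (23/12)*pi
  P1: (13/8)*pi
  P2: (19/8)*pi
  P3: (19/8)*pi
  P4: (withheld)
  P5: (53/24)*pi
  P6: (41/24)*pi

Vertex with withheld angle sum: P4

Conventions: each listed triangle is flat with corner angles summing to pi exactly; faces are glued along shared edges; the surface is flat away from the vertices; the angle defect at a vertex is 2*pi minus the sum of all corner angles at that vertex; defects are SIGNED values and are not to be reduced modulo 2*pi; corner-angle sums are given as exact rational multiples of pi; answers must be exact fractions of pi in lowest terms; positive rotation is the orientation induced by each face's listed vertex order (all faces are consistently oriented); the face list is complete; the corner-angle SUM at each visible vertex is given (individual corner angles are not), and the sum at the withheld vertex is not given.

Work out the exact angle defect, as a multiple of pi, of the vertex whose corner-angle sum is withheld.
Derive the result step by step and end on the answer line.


V = 7, E = 21, F = 14; chi = V - E + F = 0
Gauss-Bonnet: total defect = 2*pi*chi = 0; visible defects sum to (-5/24)*pi

Answer: defect(P4) = (5/24)*pi


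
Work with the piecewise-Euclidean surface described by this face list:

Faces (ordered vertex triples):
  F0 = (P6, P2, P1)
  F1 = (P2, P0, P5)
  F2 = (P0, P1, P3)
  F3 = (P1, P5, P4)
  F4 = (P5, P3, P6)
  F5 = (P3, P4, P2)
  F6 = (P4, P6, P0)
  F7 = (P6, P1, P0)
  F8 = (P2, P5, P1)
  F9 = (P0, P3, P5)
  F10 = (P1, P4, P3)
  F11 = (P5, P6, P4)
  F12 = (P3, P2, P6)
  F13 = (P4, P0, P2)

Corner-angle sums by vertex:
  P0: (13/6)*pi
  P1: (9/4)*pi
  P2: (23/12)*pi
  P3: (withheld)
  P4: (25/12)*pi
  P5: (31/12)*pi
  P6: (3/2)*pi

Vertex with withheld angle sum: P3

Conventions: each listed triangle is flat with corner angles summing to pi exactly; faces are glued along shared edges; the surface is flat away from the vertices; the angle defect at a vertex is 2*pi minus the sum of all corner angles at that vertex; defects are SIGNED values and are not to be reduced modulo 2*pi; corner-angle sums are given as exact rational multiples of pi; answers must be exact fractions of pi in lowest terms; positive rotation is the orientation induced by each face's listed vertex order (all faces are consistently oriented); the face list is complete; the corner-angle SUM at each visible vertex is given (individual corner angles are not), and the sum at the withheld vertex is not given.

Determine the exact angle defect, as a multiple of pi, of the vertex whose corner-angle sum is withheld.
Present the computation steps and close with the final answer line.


V = 7, E = 21, F = 14; chi = V - E + F = 0
Gauss-Bonnet: total defect = 2*pi*chi = 0; visible defects sum to -pi/2

Answer: defect(P3) = pi/2


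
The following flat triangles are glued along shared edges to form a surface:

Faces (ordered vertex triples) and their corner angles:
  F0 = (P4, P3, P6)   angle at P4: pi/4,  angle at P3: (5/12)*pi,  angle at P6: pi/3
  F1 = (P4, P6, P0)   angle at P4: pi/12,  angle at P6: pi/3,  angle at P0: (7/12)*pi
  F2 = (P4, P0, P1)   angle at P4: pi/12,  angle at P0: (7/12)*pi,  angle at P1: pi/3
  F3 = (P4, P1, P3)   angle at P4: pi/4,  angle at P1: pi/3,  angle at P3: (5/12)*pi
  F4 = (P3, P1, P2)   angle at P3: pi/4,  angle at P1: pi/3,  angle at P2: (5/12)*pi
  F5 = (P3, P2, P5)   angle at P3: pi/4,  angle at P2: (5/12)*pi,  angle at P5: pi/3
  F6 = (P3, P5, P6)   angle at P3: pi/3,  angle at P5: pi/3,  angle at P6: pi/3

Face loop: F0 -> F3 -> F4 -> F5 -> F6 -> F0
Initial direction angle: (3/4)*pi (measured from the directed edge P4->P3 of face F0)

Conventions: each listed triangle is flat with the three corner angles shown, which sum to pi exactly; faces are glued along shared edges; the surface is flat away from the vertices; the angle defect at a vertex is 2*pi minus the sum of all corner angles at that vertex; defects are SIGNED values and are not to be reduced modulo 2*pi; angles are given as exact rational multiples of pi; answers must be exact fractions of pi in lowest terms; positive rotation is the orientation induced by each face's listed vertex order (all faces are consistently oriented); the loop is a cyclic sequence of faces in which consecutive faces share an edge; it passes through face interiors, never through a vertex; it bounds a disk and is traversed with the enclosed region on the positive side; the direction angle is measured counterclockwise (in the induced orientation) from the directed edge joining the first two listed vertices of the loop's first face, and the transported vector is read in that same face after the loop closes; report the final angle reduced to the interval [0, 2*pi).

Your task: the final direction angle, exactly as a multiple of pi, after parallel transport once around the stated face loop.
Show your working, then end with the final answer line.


enclosed vertex P3: corner angles sum to (5/3)*pi, defect = 2*pi - (5/3)*pi = pi/3
holonomy = initial angle + sum of enclosed defects (mod 2*pi), positive in the induced orientation
final angle = (3/4)*pi + pi/3 = (13/12)*pi (mod 2*pi)

Answer: final direction angle = (13/12)*pi


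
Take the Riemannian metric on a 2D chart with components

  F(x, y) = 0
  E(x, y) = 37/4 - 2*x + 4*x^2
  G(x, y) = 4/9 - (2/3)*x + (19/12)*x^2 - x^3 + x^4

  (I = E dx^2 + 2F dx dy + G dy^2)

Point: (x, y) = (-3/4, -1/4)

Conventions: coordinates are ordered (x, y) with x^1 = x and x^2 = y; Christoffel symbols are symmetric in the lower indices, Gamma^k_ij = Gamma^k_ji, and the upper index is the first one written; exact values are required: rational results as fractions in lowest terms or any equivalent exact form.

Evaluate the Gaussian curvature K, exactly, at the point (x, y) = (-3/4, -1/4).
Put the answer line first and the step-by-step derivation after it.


Answer: K = -864/13013

E = 13, F = 0, G = 5929/2304, EG - F^2 = 77077/2304 at the point
E_x = -8, E_y = 0, F_x = 0, F_y = 0, G_x = -77/12, G_y = 0
E_yy = 0, F_xy = 0, G_xx = 173/12
The intrinsic route: Brioschi's K = (det M1 - det M2)/(EG - F^2)^2.
M1 = [[-E_yy/2 + F_xy - G_xx/2, E_x/2, F_x - E_y/2], [F_y - G_x/2, E, F], [G_y/2, F, G]] = [[-173/24, -4, 0], [77/24, 13, 0], [0, 0, 5929/2304]]; det M1 = -3836063/18432
M2 = [[0, E_y/2, G_x/2], [E_y/2, E, F], [G_x/2, F, G]] = [[0, 0, -77/24], [0, 13, 0], [-77/24, 0, 5929/2304]]; det M2 = -77077/576
det M1 - det M2 = -456533/6144; K = -456533/6144 / (77077/2304)^2 = -864/13013


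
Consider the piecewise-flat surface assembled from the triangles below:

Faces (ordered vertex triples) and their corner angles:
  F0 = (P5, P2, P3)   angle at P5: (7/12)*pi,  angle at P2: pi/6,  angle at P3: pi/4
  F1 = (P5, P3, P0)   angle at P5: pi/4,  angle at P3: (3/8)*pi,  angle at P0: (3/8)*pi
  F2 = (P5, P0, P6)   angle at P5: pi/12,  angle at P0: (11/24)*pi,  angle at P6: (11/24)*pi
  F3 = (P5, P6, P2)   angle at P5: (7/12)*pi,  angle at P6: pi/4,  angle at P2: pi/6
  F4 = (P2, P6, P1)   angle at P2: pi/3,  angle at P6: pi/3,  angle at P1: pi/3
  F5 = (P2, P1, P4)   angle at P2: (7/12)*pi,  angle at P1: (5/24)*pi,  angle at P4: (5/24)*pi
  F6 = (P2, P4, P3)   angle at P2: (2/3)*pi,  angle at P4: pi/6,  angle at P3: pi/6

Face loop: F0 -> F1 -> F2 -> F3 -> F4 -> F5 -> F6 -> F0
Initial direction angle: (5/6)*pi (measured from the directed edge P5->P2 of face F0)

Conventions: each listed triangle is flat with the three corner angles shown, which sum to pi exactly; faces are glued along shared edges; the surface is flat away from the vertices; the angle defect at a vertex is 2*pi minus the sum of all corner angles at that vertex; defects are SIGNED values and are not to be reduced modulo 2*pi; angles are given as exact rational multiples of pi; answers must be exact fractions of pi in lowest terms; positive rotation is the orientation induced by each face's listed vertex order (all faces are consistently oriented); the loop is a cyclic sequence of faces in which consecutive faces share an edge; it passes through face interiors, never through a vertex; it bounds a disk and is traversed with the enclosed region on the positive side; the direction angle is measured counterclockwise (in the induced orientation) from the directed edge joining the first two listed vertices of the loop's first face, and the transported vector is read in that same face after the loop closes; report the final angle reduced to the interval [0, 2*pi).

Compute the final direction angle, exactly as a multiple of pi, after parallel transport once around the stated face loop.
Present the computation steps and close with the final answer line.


enclosed vertex P2: corner angles sum to (23/12)*pi, defect = 2*pi - (23/12)*pi = pi/12
enclosed vertex P5: corner angles sum to (3/2)*pi, defect = 2*pi - (3/2)*pi = pi/2
by Gauss-Bonnet the loop rotates the vector by the enclosed defect sum (positive orientation, mod 2*pi)
final angle = (5/6)*pi + (7/12)*pi = (17/12)*pi (mod 2*pi)

Answer: final direction angle = (17/12)*pi
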